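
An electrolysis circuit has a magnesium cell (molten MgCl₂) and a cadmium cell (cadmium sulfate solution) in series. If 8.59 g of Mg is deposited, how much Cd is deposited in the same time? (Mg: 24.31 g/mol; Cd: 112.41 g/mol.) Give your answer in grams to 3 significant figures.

n(Mg) = 8.59 / 24.31 = 0.3534 mol
Mg²⁺ + 2e⁻ → Mg, so n(e⁻) = 2 × 0.3534 = 0.7068 mol
Since the cells are in series, n(e⁻) in the Cd cell is also 0.7068 mol.
Cd²⁺ + 2e⁻ → Cd, so n(Cd) = 0.7068 / 2 = 0.3534 mol
m(Cd) = 0.3534 × 112.41 = 39.7 g

39.7 g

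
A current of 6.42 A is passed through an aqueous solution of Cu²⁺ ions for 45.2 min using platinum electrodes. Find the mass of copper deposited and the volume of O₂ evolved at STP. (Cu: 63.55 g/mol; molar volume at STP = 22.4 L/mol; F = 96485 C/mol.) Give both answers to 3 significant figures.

5.73 g Cu; 1.01 L O₂

Q = 6.42 × 2712 = 17410 C; n(e⁻) = 17410 / 96485 = 0.1804 mol
Cathode: Cu²⁺ + 2e⁻ → Cu → n(Cu) = 0.1804/2 = 0.09020 mol → 5.73 g
Anode: 2H₂O → O₂ + 4H⁺ + 4e⁻ → n(O₂) = 0.1804/4 = 0.04510 mol → 1.01 L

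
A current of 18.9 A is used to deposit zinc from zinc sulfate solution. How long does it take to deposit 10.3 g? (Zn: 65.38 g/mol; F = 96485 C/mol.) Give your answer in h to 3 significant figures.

0.447 h

n(Zn) = 10.3 / 65.38 = 0.1575 mol
Zn²⁺ + 2e⁻ → Zn, so n(e⁻) = 2 × 0.1575 = 0.3150 mol
Q = 0.3150 × 96485 = 30390 C
t = Q / I = 30390 / 18.9 = 1608 s = 0.447 h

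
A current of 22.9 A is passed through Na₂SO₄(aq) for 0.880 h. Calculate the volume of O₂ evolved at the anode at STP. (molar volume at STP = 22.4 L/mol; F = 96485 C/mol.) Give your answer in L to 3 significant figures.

4.21 L

Charge passed = 22.9 × 3168 = 72550 C
Moles of electrons = 72550 / 96485 = 0.7519 mol
2H₂O → O₂ + 4H⁺ + 4e⁻, so n(O₂) = 0.7519 / 4 = 0.1880 mol
V = 0.1880 × 22.4 = 4.211 L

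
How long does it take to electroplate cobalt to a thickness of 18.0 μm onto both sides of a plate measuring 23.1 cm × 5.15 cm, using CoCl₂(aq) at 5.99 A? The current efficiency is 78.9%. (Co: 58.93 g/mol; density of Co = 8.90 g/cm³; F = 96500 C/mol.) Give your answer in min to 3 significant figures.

Plated area = 2 × 23.1 × 5.15 = 237.9 cm²
Volume = 237.9 × 18.0×10⁻⁴ cm = 0.4282 cm³
m(Co) = 0.4282 × 8.90 = 3.811 g
n(Co) = 3.811 / 58.93 = 0.06467 mol; n(e⁻) = 2 × 0.06467 = 0.1293 mol
Q = 0.1293 × 96500 / 0.789 = 15810 C
t = 15810 / 5.99 = 2639 s = 44.0 min

44.0 min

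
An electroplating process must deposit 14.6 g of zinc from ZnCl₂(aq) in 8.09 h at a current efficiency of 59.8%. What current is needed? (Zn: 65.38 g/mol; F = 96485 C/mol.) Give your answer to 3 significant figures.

n(Zn) = 14.6 / 65.38 = 0.2233 mol
Zn²⁺ + 2e⁻ → Zn, so n(e⁻) = 2 × 0.2233 = 0.4466 mol
Q = 0.4466 × 96485 / 0.598 = 72060 C
I = Q / t = 72060 / 29124 s = 2.47 A

2.47 A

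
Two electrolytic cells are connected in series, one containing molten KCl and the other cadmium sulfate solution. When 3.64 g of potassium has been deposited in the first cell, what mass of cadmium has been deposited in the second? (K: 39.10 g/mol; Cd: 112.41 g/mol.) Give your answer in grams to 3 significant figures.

5.23 g

n(K) = 3.64 / 39.10 = 0.09309 mol
K⁺ + e⁻ → K, so n(e⁻) = 0.09309 mol
The cells are in series, so the same charge (and hence the same n(e⁻) = 0.09309 mol) passes through both.
Cd²⁺ + 2e⁻ → Cd, so n(Cd) = 0.09309 / 2 = 0.04655 mol
m(Cd) = 0.04655 × 112.41 = 5.23 g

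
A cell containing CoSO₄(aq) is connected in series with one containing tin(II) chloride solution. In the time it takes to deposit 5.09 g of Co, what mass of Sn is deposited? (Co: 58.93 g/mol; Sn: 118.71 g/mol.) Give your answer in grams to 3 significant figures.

10.3 g

n(Co) = 5.09 / 58.93 = 0.08637 mol
Co²⁺ + 2e⁻ → Co, so n(e⁻) = 2 × 0.08637 = 0.1727 mol
Same current for the same time ⇒ same n(e⁻) = 0.1727 mol in both cells.
Sn²⁺ + 2e⁻ → Sn, so n(Sn) = 0.1727 / 2 = 0.08635 mol
m(Sn) = 0.08635 × 118.71 = 10.3 g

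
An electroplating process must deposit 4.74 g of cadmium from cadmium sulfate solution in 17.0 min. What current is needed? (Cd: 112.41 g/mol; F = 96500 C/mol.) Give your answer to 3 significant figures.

7.98 A

n(Cd) = 4.74 / 112.41 = 0.04217 mol
Cd²⁺ + 2e⁻ → Cd, so n(e⁻) = 2 × 0.04217 = 0.08434 mol
Q = 0.08434 × 96500 = 8139 C
I = Q / t = 8139 / 1020 s = 7.98 A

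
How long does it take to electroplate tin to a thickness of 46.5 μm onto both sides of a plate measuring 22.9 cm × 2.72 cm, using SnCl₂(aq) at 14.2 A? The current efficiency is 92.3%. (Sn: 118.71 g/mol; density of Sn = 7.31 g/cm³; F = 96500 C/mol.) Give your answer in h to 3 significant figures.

Plated area = 2 × 22.9 × 2.72 = 124.6 cm²
Volume = 124.6 × 46.5×10⁻⁴ cm = 0.5794 cm³
m(Sn) = 0.5794 × 7.31 = 4.235 g
n(Sn) = 4.235 / 118.71 = 0.03568 mol; n(e⁻) = 2 × 0.03568 = 0.07136 mol
Q = 0.07136 × 96500 / 0.923 = 7461 C
t = 7461 / 14.2 = 525.4 s = 0.146 h

0.146 h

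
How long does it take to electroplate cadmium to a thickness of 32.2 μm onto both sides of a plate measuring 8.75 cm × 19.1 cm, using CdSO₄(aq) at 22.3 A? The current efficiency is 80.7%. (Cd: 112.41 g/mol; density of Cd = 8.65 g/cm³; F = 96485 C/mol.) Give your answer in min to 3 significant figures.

Plated area = 2 × 8.75 × 19.1 = 334.3 cm²
Volume = 334.3 × 32.2×10⁻⁴ cm = 1.076 cm³
m(Cd) = 1.076 × 8.65 = 9.307 g
n(Cd) = 9.307 / 112.41 = 0.08280 mol; n(e⁻) = 2 × 0.08280 = 0.1656 mol
Q = 0.1656 × 96485 / 0.807 = 19800 C
t = 19800 / 22.3 = 887.9 s = 14.8 min

14.8 min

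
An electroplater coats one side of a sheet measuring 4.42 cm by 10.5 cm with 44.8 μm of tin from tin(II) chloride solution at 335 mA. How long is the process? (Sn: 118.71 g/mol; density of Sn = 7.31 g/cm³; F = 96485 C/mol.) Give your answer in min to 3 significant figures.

Plated area = 4.42 × 10.5 = 46.41 cm²
Volume = 46.41 × 44.8×10⁻⁴ cm = 0.2079 cm³
m(Sn) = 0.2079 × 7.31 = 1.520 g
n(Sn) = 1.520 / 118.71 = 0.01280 mol; n(e⁻) = 2 × 0.01280 = 0.02560 mol
Q = 0.02560 × 96485 = 2470 C
t = 2470 / 0.335 = 7373 s = 123 min

123 min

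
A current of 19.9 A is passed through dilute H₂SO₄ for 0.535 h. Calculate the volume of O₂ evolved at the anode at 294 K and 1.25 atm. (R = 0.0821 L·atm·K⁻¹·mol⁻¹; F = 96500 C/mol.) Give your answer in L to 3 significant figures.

1.92 L

Q = 19.9 A × 1926 s = 38330 C
n(e⁻) = Q/F = 38330/96500 = 0.3972 mol
2H₂O → O₂ + 4H⁺ + 4e⁻, so n(O₂) = 0.3972 / 4 = 0.09930 mol
V = nRT/P = 0.09930 × 0.0821 × 294 / 1.25 = 1.917 L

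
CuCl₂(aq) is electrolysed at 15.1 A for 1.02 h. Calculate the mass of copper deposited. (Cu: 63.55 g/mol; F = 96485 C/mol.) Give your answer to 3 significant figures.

Charge passed = 15.1 × 3672 = 55450 C
Moles of electrons = 55450 / 96485 = 0.5747 mol
Cu²⁺ + 2e⁻ → Cu, so n(Cu) = 0.5747 / 2 = 0.2874 mol
m = 0.2874 × 63.55 = 18.3 g

18.3 g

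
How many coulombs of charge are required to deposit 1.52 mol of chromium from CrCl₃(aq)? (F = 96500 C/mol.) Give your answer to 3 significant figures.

Cr³⁺ + 3e⁻ → Cr, so n(e⁻) = 3 × 1.52 = 4.560 mol
Q = 4.560 × 96500 = 4.400×10^5 C

4.40×10^5 C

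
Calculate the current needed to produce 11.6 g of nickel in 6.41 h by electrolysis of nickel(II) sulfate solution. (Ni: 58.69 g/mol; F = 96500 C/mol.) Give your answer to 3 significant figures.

n(Ni) = 11.6 / 58.69 = 0.1976 mol
Ni²⁺ + 2e⁻ → Ni, so n(e⁻) = 2 × 0.1976 = 0.3952 mol
Q = 0.3952 × 96500 = 38140 C
I = Q / t = 38140 / 23076 s = 1.65 A

1.65 A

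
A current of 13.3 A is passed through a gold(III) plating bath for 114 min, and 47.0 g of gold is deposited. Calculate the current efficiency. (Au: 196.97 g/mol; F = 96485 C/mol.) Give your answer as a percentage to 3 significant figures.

Q = 13.3 × 6840 = 90970 C
n(e⁻) = 90970 / 96485 = 0.9428 mol
Au³⁺ + 3e⁻ → Au, so theoretical n(Au) = 0.3143 mol → 61.91 g
Efficiency = 47.0 / 61.91 = 0.7592 = 75.9%

75.9%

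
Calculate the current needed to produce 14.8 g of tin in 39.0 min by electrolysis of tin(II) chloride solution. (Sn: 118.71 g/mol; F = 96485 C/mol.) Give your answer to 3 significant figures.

10.3 A

n(Sn) = 14.8 / 118.71 = 0.1247 mol
Sn²⁺ + 2e⁻ → Sn, so n(e⁻) = 2 × 0.1247 = 0.2494 mol
Q = 0.2494 × 96485 = 24060 C
I = Q / t = 24060 / 2340 s = 10.3 A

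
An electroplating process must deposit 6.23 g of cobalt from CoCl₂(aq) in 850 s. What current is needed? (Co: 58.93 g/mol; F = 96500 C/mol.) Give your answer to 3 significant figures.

24.0 A

n(Co) = 6.23 / 58.93 = 0.1057 mol
Co²⁺ + 2e⁻ → Co, so n(e⁻) = 2 × 0.1057 = 0.2114 mol
Q = 0.2114 × 96500 = 20400 C
I = Q / t = 20400 / 850 s = 24.0 A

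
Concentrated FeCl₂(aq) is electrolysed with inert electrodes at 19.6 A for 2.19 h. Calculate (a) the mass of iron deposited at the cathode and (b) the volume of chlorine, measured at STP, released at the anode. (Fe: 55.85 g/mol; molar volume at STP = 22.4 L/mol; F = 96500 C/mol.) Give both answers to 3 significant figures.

44.7 g Fe; 17.9 L Cl₂

Q = 19.6 × 7884 = 1.545×10^5 C; n(e⁻) = 1.545×10^5 / 96500 = 1.601 mol
Cathode: Fe²⁺ + 2e⁻ → Fe → n(Fe) = 1.601/2 = 0.8005 mol → 44.7 g
Anode: 2Cl⁻ → Cl₂ + 2e⁻ → n(Cl₂) = 1.601/2 = 0.8005 mol → 17.9 L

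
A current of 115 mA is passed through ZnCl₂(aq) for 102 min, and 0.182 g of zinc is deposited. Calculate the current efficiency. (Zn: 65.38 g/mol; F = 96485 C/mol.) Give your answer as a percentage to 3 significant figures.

Q = 0.115 × 6120 = 703.8 C
n(e⁻) = 703.8 / 96485 = 0.007294 mol
Zn²⁺ + 2e⁻ → Zn, so theoretical n(Zn) = 0.003647 mol → 0.2384 g
Efficiency = 0.182 / 0.2384 = 0.7634 = 76.3%

76.3%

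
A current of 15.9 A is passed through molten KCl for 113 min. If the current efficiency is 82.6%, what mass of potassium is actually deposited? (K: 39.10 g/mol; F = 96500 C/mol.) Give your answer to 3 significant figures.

Q = 15.9 × 6780 = 1.078×10^5 C
n(e⁻) = 1.078×10^5 / 96500 = 1.117 mol
K⁺ + e⁻ → K, so theoretical m(K) = 1.117 × 39.10 = 43.67 g
Actual mass = 82.6% × 43.67 = 36.1 g

36.1 g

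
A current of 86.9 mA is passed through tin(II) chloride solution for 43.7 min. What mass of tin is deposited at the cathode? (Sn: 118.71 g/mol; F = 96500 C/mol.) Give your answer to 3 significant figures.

0.140 g

Q = 0.0869 A × 2622 s = 227.9 C
n(e⁻) = 227.9 / 96500 = 0.002362 mol
Sn²⁺ + 2e⁻ → Sn, so n(Sn) = 0.002362 / 2 = 0.001181 mol
m = 0.001181 × 118.71 = 0.140 g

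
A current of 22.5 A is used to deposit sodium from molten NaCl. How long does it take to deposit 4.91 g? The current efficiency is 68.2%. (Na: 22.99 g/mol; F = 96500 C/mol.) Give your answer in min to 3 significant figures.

n(Na) = 4.91 / 22.99 = 0.2136 mol
Na⁺ + e⁻ → Na, so n(e⁻) = 0.2136 mol
Q = 0.2136 × 96500 / 0.682 = 30220 C
t = Q / I = 30220 / 22.5 = 1343 s = 22.4 min

22.4 min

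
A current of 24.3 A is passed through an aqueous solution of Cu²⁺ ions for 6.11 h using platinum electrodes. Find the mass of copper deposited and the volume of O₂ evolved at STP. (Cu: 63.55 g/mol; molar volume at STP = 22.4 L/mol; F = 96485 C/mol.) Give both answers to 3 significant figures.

Q = 24.3 × 21996 = 5.345×10^5 C; n(e⁻) = 5.345×10^5 / 96485 = 5.540 mol
Cathode: Cu²⁺ + 2e⁻ → Cu → n(Cu) = 5.540/2 = 2.770 mol → 176 g
Anode: 2H₂O → O₂ + 4H⁺ + 4e⁻ → n(O₂) = 5.540/4 = 1.385 mol → 31.0 L

176 g Cu; 31.0 L O₂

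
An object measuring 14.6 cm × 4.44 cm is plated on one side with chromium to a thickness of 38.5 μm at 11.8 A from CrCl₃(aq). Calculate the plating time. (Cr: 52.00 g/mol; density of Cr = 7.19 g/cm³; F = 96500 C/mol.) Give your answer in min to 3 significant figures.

Plated area = 14.6 × 4.44 = 64.82 cm²
Volume = 64.82 × 38.5×10⁻⁴ cm = 0.2496 cm³
m(Cr) = 0.2496 × 7.19 = 1.795 g
n(Cr) = 1.795 / 52.00 = 0.03452 mol; n(e⁻) = 3 × 0.03452 = 0.1036 mol
Q = 0.1036 × 96500 = 9997 C
t = 9997 / 11.8 = 847.2 s = 14.1 min

14.1 min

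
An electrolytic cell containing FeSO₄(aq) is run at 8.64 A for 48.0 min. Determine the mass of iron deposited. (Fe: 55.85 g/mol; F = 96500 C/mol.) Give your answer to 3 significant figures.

Q = It = 8.64 × 2880 = 24880 C
Moles of electrons = 24880 / 96500 = 0.2578 mol
Fe²⁺ + 2e⁻ → Fe, so n(Fe) = 0.2578 / 2 = 0.1289 mol
m = 0.1289 × 55.85 = 7.20 g

7.20 g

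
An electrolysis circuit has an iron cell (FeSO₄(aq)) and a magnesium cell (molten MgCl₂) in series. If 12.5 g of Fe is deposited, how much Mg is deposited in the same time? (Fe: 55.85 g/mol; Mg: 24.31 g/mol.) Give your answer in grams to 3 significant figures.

n(Fe) = 12.5 / 55.85 = 0.2238 mol
Fe²⁺ + 2e⁻ → Fe, so n(e⁻) = 2 × 0.2238 = 0.4476 mol
In series, the same 0.4476 mol of electrons flows through the second cell.
Mg²⁺ + 2e⁻ → Mg, so n(Mg) = 0.4476 / 2 = 0.2238 mol
m(Mg) = 0.2238 × 24.31 = 5.44 g

5.44 g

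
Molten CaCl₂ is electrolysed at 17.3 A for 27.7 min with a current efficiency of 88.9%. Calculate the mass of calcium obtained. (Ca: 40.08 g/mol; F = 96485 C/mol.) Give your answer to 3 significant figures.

5.31 g

Q = 17.3 × 1662 = 28750 C
n(e⁻) = 28750 / 96485 = 0.2980 mol
Ca²⁺ + 2e⁻ → Ca, so theoretical m(Ca) = 0.1490 × 40.08 = 5.972 g
Actual mass = 88.9% × 5.972 = 5.31 g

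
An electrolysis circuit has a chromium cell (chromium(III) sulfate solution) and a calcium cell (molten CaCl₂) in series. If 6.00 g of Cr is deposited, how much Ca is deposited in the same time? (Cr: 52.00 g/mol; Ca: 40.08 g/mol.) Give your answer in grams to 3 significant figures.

6.94 g

n(Cr) = 6.00 / 52.00 = 0.1154 mol
Cr³⁺ + 3e⁻ → Cr, so n(e⁻) = 3 × 0.1154 = 0.3462 mol
Same current for the same time ⇒ same n(e⁻) = 0.3462 mol in both cells.
Ca²⁺ + 2e⁻ → Ca, so n(Ca) = 0.3462 / 2 = 0.1731 mol
m(Ca) = 0.1731 × 40.08 = 6.94 g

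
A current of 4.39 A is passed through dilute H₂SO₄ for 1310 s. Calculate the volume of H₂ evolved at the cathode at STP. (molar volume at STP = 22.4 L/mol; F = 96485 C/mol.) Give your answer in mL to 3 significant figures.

668 mL

Charge passed = 4.39 × 1310 = 5751 C
Moles of electrons = 5751 / 96485 = 0.05961 mol
2H⁺ + 2e⁻ → H₂, so n(H₂) = 0.05961 / 2 = 0.02981 mol
V = 0.02981 × 22.4 = 0.6677 L
= 668 mL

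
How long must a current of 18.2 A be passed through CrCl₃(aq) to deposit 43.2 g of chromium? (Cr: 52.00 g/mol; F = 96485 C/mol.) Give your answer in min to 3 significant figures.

220 min

n(Cr) = 43.2 / 52.00 = 0.8308 mol
Cr³⁺ + 3e⁻ → Cr, so n(e⁻) = 3 × 0.8308 = 2.492 mol
Q = 2.492 × 96485 = 2.404×10^5 C
t = Q / I = 2.404×10^5 / 18.2 = 13210 s = 220 min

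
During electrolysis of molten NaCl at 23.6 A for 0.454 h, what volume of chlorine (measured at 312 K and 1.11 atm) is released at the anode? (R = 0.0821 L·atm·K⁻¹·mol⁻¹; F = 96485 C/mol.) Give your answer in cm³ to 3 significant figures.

Charge passed = 23.6 × 1634.4 = 38570 C
Moles of electrons = 38570 / 96485 = 0.3998 mol
2Cl⁻ → Cl₂ + 2e⁻, so n(Cl₂) = 0.3998 / 2 = 0.1999 mol
V = nRT/P = 0.1999 × 0.0821 × 312 / 1.11 = 4.613 L
= 4610 cm³

4610 cm³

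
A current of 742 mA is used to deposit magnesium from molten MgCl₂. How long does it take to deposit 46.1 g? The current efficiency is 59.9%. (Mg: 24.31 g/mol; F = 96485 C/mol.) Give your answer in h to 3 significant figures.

n(Mg) = 46.1 / 24.31 = 1.896 mol
Mg²⁺ + 2e⁻ → Mg, so n(e⁻) = 2 × 1.896 = 3.792 mol
Q = 3.792 × 96485 / 0.599 = 6.108×10^5 C
t = Q / I = 6.108×10^5 / 0.742 = 8.232×10^5 s = 229 h

229 h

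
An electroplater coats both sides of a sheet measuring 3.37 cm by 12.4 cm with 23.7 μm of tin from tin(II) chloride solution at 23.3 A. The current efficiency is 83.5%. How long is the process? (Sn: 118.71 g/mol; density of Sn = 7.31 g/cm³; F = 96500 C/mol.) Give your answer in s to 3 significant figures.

Plated area = 2 × 3.37 × 12.4 = 83.58 cm²
Volume = 83.58 × 23.7×10⁻⁴ cm = 0.1981 cm³
m(Sn) = 0.1981 × 7.31 = 1.448 g
n(Sn) = 1.448 / 118.71 = 0.01220 mol; n(e⁻) = 2 × 0.01220 = 0.02440 mol
Q = 0.02440 × 96500 / 0.835 = 2820 C
t = 2820 / 23.3 = 121.0 s

121 s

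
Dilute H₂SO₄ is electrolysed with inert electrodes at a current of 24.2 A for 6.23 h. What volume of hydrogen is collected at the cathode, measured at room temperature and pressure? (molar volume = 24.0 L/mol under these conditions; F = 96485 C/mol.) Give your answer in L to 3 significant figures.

Q = It = 24.2 × 22428 = 5.428×10^5 C
n(e⁻) = Q/F = 5.428×10^5/96485 = 5.626 mol
2H⁺ + 2e⁻ → H₂, so n(H₂) = 5.626 / 2 = 2.813 mol
V = 2.813 × 24.0 = 67.51 L

67.5 L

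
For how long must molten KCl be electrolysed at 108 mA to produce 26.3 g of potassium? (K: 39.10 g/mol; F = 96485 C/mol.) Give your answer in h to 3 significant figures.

n(K) = 26.3 / 39.10 = 0.6726 mol
K⁺ + e⁻ → K, so n(e⁻) = 0.6726 mol
Q = 0.6726 × 96485 = 64900 C
t = Q / I = 64900 / 0.108 = 6.009×10^5 s = 167 h

167 h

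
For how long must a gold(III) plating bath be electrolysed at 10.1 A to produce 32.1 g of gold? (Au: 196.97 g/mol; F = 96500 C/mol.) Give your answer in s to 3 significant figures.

4670 s

n(Au) = 32.1 / 196.97 = 0.1630 mol
Au³⁺ + 3e⁻ → Au, so n(e⁻) = 3 × 0.1630 = 0.4890 mol
Q = 0.4890 × 96500 = 47190 C
t = Q / I = 47190 / 10.1 = 4672 s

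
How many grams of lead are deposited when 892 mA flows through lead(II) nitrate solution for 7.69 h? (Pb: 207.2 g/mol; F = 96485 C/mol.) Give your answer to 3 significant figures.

26.5 g

Charge passed = 0.892 × 27684 = 24690 C
n(e⁻) = Q/F = 24690/96485 = 0.2559 mol
Pb²⁺ + 2e⁻ → Pb, so n(Pb) = 0.2559 / 2 = 0.1280 mol
m = 0.1280 × 207.2 = 26.5 g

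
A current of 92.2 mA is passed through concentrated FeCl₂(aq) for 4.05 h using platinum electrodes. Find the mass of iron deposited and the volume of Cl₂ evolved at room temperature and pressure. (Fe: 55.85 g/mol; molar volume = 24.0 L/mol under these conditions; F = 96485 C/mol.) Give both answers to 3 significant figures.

Q = 0.0922 × 14580 = 1344 C; n(e⁻) = 1344 / 96485 = 0.01393 mol
Cathode: Fe²⁺ + 2e⁻ → Fe → n(Fe) = 0.01393/2 = 0.006965 mol → 0.389 g
Anode: 2Cl⁻ → Cl₂ + 2e⁻ → n(Cl₂) = 0.01393/2 = 0.006965 mol → 0.167 L

0.389 g Fe; 0.167 L Cl₂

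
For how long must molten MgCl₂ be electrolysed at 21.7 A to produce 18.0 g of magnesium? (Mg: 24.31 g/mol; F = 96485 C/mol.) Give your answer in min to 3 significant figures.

110 min

n(Mg) = 18.0 / 24.31 = 0.7404 mol
Mg²⁺ + 2e⁻ → Mg, so n(e⁻) = 2 × 0.7404 = 1.481 mol
Q = 1.481 × 96485 = 1.429×10^5 C
t = Q / I = 1.429×10^5 / 21.7 = 6585 s = 110 min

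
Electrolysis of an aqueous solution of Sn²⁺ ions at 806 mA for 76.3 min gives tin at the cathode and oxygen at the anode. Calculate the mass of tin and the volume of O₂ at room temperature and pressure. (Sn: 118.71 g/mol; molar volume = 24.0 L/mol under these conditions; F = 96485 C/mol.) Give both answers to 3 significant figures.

2.27 g Sn; 0.229 L O₂

Q = 0.806 × 4578 = 3690 C; n(e⁻) = 3690 / 96485 = 0.03824 mol
Cathode: Sn²⁺ + 2e⁻ → Sn → n(Sn) = 0.03824/2 = 0.01912 mol → 2.27 g
Anode: 2H₂O → O₂ + 4H⁺ + 4e⁻ → n(O₂) = 0.03824/4 = 0.009560 mol → 0.229 L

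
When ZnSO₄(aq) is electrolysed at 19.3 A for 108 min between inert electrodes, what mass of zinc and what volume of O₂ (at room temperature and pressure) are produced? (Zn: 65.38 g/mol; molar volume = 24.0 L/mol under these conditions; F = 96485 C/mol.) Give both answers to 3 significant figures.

Q = 19.3 × 6480 = 1.251×10^5 C; n(e⁻) = 1.251×10^5 / 96485 = 1.297 mol
Cathode: Zn²⁺ + 2e⁻ → Zn → n(Zn) = 1.297/2 = 0.6485 mol → 42.4 g
Anode: 2H₂O → O₂ + 4H⁺ + 4e⁻ → n(O₂) = 1.297/4 = 0.3243 mol → 7.78 L

42.4 g Zn; 7.78 L O₂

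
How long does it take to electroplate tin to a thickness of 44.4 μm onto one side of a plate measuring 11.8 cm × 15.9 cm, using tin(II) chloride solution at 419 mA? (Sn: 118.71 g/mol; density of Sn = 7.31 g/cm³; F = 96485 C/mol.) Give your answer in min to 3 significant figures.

Plated area = 11.8 × 15.9 = 187.6 cm²
Volume = 187.6 × 44.4×10⁻⁴ cm = 0.8329 cm³
m(Sn) = 0.8329 × 7.31 = 6.088 g
n(Sn) = 6.088 / 118.71 = 0.05128 mol; n(e⁻) = 2 × 0.05128 = 0.1026 mol
Q = 0.1026 × 96485 = 9899 C
t = 9899 / 0.419 = 23630 s = 394 min

394 min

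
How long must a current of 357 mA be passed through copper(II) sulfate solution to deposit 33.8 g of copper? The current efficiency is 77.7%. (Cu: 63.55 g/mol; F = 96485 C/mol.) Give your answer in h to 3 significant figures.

n(Cu) = 33.8 / 63.55 = 0.5319 mol
Cu²⁺ + 2e⁻ → Cu, so n(e⁻) = 2 × 0.5319 = 1.064 mol
Q = 1.064 × 96485 / 0.777 = 1.321×10^5 C
t = Q / I = 1.321×10^5 / 0.357 = 3.700×10^5 s = 103 h

103 h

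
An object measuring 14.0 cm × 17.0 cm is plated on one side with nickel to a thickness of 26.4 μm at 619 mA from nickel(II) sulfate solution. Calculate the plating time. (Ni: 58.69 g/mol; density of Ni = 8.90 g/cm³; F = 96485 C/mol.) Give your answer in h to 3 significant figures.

8.25 h

Plated area = 14.0 × 17.0 = 238.0 cm²
Volume = 238.0 × 26.4×10⁻⁴ cm = 0.6283 cm³
m(Ni) = 0.6283 × 8.90 = 5.592 g
n(Ni) = 5.592 / 58.69 = 0.09528 mol; n(e⁻) = 2 × 0.09528 = 0.1906 mol
Q = 0.1906 × 96485 = 18390 C
t = 18390 / 0.619 = 29710 s = 8.25 h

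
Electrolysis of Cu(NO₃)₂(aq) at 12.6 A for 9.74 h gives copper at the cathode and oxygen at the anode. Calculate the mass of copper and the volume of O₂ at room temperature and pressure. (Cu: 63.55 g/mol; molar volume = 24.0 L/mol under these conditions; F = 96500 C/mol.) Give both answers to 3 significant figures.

145 g Cu; 27.5 L O₂

Q = 12.6 × 35064 = 4.418×10^5 C; n(e⁻) = 4.418×10^5 / 96500 = 4.578 mol
Cathode: Cu²⁺ + 2e⁻ → Cu → n(Cu) = 4.578/2 = 2.289 mol → 145 g
Anode: 2H₂O → O₂ + 4H⁺ + 4e⁻ → n(O₂) = 4.578/4 = 1.145 mol → 27.5 L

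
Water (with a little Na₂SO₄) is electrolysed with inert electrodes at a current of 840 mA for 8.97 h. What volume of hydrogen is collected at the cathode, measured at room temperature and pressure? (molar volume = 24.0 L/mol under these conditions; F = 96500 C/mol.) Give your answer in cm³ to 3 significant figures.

3370 cm³

Q = It = 0.840 × 32292 = 27130 C
Moles of electrons = 27130 / 96500 = 0.2811 mol
2H⁺ + 2e⁻ → H₂, so n(H₂) = 0.2811 / 2 = 0.1406 mol
V = 0.1406 × 24.0 = 3.374 L
= 3370 cm³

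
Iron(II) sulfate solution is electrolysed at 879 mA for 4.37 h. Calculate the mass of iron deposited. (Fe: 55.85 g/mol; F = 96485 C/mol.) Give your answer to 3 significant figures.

4.00 g

Q = 0.879 A × 15732 s = 13830 C
n(e⁻) = 13830 / 96485 = 0.1433 mol
Fe²⁺ + 2e⁻ → Fe, so n(Fe) = 0.1433 / 2 = 0.07165 mol
m = 0.07165 × 55.85 = 4.00 g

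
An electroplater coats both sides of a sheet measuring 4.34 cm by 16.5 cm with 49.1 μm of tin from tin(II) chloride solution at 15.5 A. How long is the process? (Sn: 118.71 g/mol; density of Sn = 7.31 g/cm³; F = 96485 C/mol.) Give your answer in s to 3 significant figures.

Plated area = 2 × 4.34 × 16.5 = 143.2 cm²
Volume = 143.2 × 49.1×10⁻⁴ cm = 0.7031 cm³
m(Sn) = 0.7031 × 7.31 = 5.140 g
n(Sn) = 5.140 / 118.71 = 0.04330 mol; n(e⁻) = 2 × 0.04330 = 0.08660 mol
Q = 0.08660 × 96485 = 8356 C
t = 8356 / 15.5 = 539.1 s

539 s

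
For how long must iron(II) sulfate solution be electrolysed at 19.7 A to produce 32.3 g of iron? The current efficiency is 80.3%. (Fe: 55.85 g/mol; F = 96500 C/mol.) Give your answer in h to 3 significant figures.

1.96 h

n(Fe) = 32.3 / 55.85 = 0.5783 mol
Fe²⁺ + 2e⁻ → Fe, so n(e⁻) = 2 × 0.5783 = 1.157 mol
Q = 1.157 × 96500 / 0.803 = 1.390×10^5 C
t = Q / I = 1.390×10^5 / 19.7 = 7056 s = 1.96 h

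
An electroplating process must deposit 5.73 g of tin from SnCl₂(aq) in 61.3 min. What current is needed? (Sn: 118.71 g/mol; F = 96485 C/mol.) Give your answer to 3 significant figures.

n(Sn) = 5.73 / 118.71 = 0.04827 mol
Sn²⁺ + 2e⁻ → Sn, so n(e⁻) = 2 × 0.04827 = 0.09654 mol
Q = 0.09654 × 96485 = 9315 C
I = Q / t = 9315 / 3678 s = 2.53 A

2.53 A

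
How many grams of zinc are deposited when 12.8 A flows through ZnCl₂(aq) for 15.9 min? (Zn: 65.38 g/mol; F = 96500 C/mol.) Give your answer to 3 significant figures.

Q = It = 12.8 × 954 = 12210 C
Moles of electrons = 12210 / 96500 = 0.1265 mol
Zn²⁺ + 2e⁻ → Zn, so n(Zn) = 0.1265 / 2 = 0.06325 mol
m = 0.06325 × 65.38 = 4.14 g

4.14 g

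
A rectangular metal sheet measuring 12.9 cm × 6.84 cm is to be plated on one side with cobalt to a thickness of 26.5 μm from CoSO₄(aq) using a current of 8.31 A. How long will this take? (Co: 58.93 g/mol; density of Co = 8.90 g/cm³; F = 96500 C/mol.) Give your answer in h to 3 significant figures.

0.228 h

Plated area = 12.9 × 6.84 = 88.24 cm²
Volume = 88.24 × 26.5×10⁻⁴ cm = 0.2338 cm³
m(Co) = 0.2338 × 8.90 = 2.081 g
n(Co) = 2.081 / 58.93 = 0.03531 mol; n(e⁻) = 2 × 0.03531 = 0.07062 mol
Q = 0.07062 × 96500 = 6815 C
t = 6815 / 8.31 = 820.1 s = 0.228 h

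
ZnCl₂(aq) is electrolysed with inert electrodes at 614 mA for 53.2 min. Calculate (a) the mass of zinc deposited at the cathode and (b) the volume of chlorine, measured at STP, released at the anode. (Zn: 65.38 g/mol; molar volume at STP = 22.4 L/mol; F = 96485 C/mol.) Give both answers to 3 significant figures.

Q = 0.614 × 3192 = 1960 C; n(e⁻) = 1960 / 96485 = 0.02031 mol
Cathode: Zn²⁺ + 2e⁻ → Zn → n(Zn) = 0.02031/2 = 0.01016 mol → 0.664 g
Anode: 2Cl⁻ → Cl₂ + 2e⁻ → n(Cl₂) = 0.02031/2 = 0.01016 mol → 0.228 L

0.664 g Zn; 0.228 L Cl₂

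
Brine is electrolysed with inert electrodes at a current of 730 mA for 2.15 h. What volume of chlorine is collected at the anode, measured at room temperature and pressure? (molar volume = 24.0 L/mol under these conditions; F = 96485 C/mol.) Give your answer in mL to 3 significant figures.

703 mL

Charge passed = 0.730 × 7740 = 5650 C
n(e⁻) = Q/F = 5650/96485 = 0.05856 mol
2Cl⁻ → Cl₂ + 2e⁻, so n(Cl₂) = 0.05856 / 2 = 0.02928 mol
V = 0.02928 × 24.0 = 0.7027 L
= 703 mL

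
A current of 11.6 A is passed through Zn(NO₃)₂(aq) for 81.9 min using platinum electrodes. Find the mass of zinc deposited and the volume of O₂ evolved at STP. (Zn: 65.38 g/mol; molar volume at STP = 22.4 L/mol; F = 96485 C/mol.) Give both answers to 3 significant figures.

19.3 g Zn; 3.31 L O₂

Q = 11.6 × 4914 = 57000 C; n(e⁻) = 57000 / 96485 = 0.5908 mol
Cathode: Zn²⁺ + 2e⁻ → Zn → n(Zn) = 0.5908/2 = 0.2954 mol → 19.3 g
Anode: 2H₂O → O₂ + 4H⁺ + 4e⁻ → n(O₂) = 0.5908/4 = 0.1477 mol → 3.31 L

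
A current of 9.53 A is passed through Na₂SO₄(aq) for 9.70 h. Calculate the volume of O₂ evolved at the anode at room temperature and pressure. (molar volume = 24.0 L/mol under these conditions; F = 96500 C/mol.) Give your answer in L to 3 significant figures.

20.7 L

Q = It = 9.53 × 34920 = 3.328×10^5 C
n(e⁻) = Q/F = 3.328×10^5/96500 = 3.449 mol
2H₂O → O₂ + 4H⁺ + 4e⁻, so n(O₂) = 3.449 / 4 = 0.8623 mol
V = 0.8623 × 24.0 = 20.70 L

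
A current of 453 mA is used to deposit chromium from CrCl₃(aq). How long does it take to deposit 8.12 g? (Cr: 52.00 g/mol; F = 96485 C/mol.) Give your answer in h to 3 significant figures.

n(Cr) = 8.12 / 52.00 = 0.1562 mol
Cr³⁺ + 3e⁻ → Cr, so n(e⁻) = 3 × 0.1562 = 0.4686 mol
Q = 0.4686 × 96485 = 45210 C
t = Q / I = 45210 / 0.453 = 99800 s = 27.7 h

27.7 h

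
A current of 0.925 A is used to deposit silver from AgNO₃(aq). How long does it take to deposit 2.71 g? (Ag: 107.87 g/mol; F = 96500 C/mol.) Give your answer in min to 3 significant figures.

n(Ag) = 2.71 / 107.87 = 0.02512 mol
Ag⁺ + e⁻ → Ag, so n(e⁻) = 0.02512 mol
Q = 0.02512 × 96500 = 2424 C
t = Q / I = 2424 / 0.925 = 2621 s = 43.7 min

43.7 min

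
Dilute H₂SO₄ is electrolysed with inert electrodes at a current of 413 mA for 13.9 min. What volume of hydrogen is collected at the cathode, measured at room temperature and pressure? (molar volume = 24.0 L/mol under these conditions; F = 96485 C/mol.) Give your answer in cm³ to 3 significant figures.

42.8 cm³

Q = It = 0.413 × 834 = 344.4 C
Moles of electrons = 344.4 / 96485 = 0.003569 mol
2H⁺ + 2e⁻ → H₂, so n(H₂) = 0.003569 / 2 = 0.001785 mol
V = 0.001785 × 24.0 = 0.04284 L
= 42.8 cm³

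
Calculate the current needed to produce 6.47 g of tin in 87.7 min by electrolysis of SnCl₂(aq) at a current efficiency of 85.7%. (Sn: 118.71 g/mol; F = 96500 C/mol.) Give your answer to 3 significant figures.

n(Sn) = 6.47 / 118.71 = 0.05450 mol
Sn²⁺ + 2e⁻ → Sn, so n(e⁻) = 2 × 0.05450 = 0.1090 mol
Q = 0.1090 × 96500 / 0.857 = 12270 C
I = Q / t = 12270 / 5262 s = 2.33 A

2.33 A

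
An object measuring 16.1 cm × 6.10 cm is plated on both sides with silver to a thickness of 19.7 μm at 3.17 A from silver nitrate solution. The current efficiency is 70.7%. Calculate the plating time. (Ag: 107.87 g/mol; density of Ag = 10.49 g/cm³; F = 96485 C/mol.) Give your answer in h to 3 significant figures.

Plated area = 2 × 16.1 × 6.10 = 196.4 cm²
Volume = 196.4 × 19.7×10⁻⁴ cm = 0.3869 cm³
m(Ag) = 0.3869 × 10.49 = 4.059 g
n(Ag) = 4.059 / 107.87 = 0.03763 mol; n(e⁻) = 0.03763 mol
Q = 0.03763 × 96485 / 0.707 = 5135 C
t = 5135 / 3.17 = 1620 s = 0.450 h

0.450 h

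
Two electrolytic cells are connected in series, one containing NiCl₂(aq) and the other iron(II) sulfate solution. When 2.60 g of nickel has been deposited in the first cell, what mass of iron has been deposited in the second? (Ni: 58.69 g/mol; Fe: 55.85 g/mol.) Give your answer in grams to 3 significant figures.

n(Ni) = 2.60 / 58.69 = 0.04430 mol
Ni²⁺ + 2e⁻ → Ni, so n(e⁻) = 2 × 0.04430 = 0.08860 mol
Since the cells are in series, n(e⁻) in the Fe cell is also 0.08860 mol.
Fe²⁺ + 2e⁻ → Fe, so n(Fe) = 0.08860 / 2 = 0.04430 mol
m(Fe) = 0.04430 × 55.85 = 2.47 g

2.47 g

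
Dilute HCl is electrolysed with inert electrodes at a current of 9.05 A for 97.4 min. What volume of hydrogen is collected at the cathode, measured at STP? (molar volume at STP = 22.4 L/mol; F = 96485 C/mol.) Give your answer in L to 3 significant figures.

6.14 L

Charge passed = 9.05 × 5844 = 52890 C
n(e⁻) = Q/F = 52890/96485 = 0.5482 mol
2H⁺ + 2e⁻ → H₂, so n(H₂) = 0.5482 / 2 = 0.2741 mol
V = 0.2741 × 22.4 = 6.140 L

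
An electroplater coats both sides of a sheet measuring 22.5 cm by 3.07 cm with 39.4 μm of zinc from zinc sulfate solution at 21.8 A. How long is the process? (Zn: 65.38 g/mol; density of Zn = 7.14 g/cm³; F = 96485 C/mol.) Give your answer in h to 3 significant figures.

Plated area = 2 × 22.5 × 3.07 = 138.2 cm²
Volume = 138.2 × 39.4×10⁻⁴ cm = 0.5445 cm³
m(Zn) = 0.5445 × 7.14 = 3.888 g
n(Zn) = 3.888 / 65.38 = 0.05947 mol; n(e⁻) = 2 × 0.05947 = 0.1189 mol
Q = 0.1189 × 96485 = 11470 C
t = 11470 / 21.8 = 526.1 s = 0.146 h

0.146 h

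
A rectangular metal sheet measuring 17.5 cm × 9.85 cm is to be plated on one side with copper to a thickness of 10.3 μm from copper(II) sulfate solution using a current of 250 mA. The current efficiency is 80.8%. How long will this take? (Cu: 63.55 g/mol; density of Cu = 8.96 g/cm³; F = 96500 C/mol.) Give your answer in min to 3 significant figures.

399 min

Plated area = 17.5 × 9.85 = 172.4 cm²
Volume = 172.4 × 10.3×10⁻⁴ cm = 0.1776 cm³
m(Cu) = 0.1776 × 8.96 = 1.591 g
n(Cu) = 1.591 / 63.55 = 0.02504 mol; n(e⁻) = 2 × 0.02504 = 0.05008 mol
Q = 0.05008 × 96500 / 0.808 = 5981 C
t = 5981 / 0.250 = 23920 s = 399 min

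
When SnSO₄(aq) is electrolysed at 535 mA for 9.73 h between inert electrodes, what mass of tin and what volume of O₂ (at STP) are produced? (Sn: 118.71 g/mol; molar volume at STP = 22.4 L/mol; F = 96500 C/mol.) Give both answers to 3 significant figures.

Q = 0.535 × 35028 = 18740 C; n(e⁻) = 18740 / 96500 = 0.1942 mol
Cathode: Sn²⁺ + 2e⁻ → Sn → n(Sn) = 0.1942/2 = 0.09710 mol → 11.5 g
Anode: 2H₂O → O₂ + 4H⁺ + 4e⁻ → n(O₂) = 0.1942/4 = 0.04855 mol → 1.09 L

11.5 g Sn; 1.09 L O₂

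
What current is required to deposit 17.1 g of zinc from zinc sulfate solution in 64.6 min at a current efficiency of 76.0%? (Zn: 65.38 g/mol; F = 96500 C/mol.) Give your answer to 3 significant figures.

17.1 A

n(Zn) = 17.1 / 65.38 = 0.2615 mol
Zn²⁺ + 2e⁻ → Zn, so n(e⁻) = 2 × 0.2615 = 0.5230 mol
Q = 0.5230 × 96500 / 0.760 = 66410 C
I = Q / t = 66410 / 3876 s = 17.1 A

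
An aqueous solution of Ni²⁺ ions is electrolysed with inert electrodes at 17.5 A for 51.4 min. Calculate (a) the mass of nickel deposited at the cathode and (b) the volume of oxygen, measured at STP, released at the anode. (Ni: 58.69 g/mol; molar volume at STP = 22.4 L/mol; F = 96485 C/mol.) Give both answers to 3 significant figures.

Q = 17.5 × 3084 = 53970 C; n(e⁻) = 53970 / 96485 = 0.5594 mol
Cathode: Ni²⁺ + 2e⁻ → Ni → n(Ni) = 0.5594/2 = 0.2797 mol → 16.4 g
Anode: 2H₂O → O₂ + 4H⁺ + 4e⁻ → n(O₂) = 0.5594/4 = 0.1399 mol → 3.13 L

16.4 g Ni; 3.13 L O₂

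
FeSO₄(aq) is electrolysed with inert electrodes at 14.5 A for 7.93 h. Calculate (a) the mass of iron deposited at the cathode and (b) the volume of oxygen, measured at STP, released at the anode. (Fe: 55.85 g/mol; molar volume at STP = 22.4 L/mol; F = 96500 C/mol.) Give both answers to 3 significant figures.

Q = 14.5 × 28548 = 4.139×10^5 C; n(e⁻) = 4.139×10^5 / 96500 = 4.289 mol
Cathode: Fe²⁺ + 2e⁻ → Fe → n(Fe) = 4.289/2 = 2.145 mol → 120 g
Anode: 2H₂O → O₂ + 4H⁺ + 4e⁻ → n(O₂) = 4.289/4 = 1.072 mol → 24.0 L

120 g Fe; 24.0 L O₂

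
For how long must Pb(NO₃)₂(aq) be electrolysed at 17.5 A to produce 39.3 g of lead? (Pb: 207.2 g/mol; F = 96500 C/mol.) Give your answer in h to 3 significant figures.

n(Pb) = 39.3 / 207.2 = 0.1897 mol
Pb²⁺ + 2e⁻ → Pb, so n(e⁻) = 2 × 0.1897 = 0.3794 mol
Q = 0.3794 × 96500 = 36610 C
t = Q / I = 36610 / 17.5 = 2092 s = 0.581 h

0.581 h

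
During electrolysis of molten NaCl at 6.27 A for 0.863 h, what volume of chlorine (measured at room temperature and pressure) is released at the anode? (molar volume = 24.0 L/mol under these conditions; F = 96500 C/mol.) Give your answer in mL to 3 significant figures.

Charge passed = 6.27 × 3106.8 = 19480 C
n(e⁻) = 19480 / 96500 = 0.2019 mol
2Cl⁻ → Cl₂ + 2e⁻, so n(Cl₂) = 0.2019 / 2 = 0.1010 mol
V = 0.1010 × 24.0 = 2.424 L
= 2420 mL

2420 mL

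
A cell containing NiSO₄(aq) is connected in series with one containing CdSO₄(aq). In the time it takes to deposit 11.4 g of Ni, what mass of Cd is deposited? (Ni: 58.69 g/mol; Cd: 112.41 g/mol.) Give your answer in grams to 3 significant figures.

21.8 g

n(Ni) = 11.4 / 58.69 = 0.1942 mol
Ni²⁺ + 2e⁻ → Ni, so n(e⁻) = 2 × 0.1942 = 0.3884 mol
The cells are in series, so the same charge (and hence the same n(e⁻) = 0.3884 mol) passes through both.
Cd²⁺ + 2e⁻ → Cd, so n(Cd) = 0.3884 / 2 = 0.1942 mol
m(Cd) = 0.1942 × 112.41 = 21.8 g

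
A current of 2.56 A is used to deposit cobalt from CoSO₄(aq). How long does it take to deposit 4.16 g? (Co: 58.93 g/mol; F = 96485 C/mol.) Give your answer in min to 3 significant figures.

88.7 min

n(Co) = 4.16 / 58.93 = 0.07059 mol
Co²⁺ + 2e⁻ → Co, so n(e⁻) = 2 × 0.07059 = 0.1412 mol
Q = 0.1412 × 96485 = 13620 C
t = Q / I = 13620 / 2.56 = 5320 s = 88.7 min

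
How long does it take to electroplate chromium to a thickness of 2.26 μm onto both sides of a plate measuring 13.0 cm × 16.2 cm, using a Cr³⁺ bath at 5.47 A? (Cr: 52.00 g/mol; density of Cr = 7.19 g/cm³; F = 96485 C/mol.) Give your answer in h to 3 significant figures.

0.193 h

Plated area = 2 × 13.0 × 16.2 = 421.2 cm²
Volume = 421.2 × 2.26×10⁻⁴ cm = 0.09519 cm³
m(Cr) = 0.09519 × 7.19 = 0.6844 g
n(Cr) = 0.6844 / 52.00 = 0.01316 mol; n(e⁻) = 3 × 0.01316 = 0.03948 mol
Q = 0.03948 × 96485 = 3809 C
t = 3809 / 5.47 = 696.3 s = 0.193 h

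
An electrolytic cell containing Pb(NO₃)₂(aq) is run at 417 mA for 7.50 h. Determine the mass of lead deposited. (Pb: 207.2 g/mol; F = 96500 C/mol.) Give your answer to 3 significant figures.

Q = It = 0.417 × 27000 = 11260 C
n(e⁻) = Q/F = 11260/96500 = 0.1167 mol
Pb²⁺ + 2e⁻ → Pb, so n(Pb) = 0.1167 / 2 = 0.05835 mol
m = 0.05835 × 207.2 = 12.1 g

12.1 g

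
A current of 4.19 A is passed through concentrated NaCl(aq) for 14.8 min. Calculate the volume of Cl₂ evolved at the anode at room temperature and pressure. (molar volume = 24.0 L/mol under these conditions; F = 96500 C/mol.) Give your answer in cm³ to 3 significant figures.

Q = It = 4.19 × 888 = 3721 C
Moles of electrons = 3721 / 96500 = 0.03856 mol
2Cl⁻ → Cl₂ + 2e⁻, so n(Cl₂) = 0.03856 / 2 = 0.01928 mol
V = 0.01928 × 24.0 = 0.4627 L
= 463 cm³

463 cm³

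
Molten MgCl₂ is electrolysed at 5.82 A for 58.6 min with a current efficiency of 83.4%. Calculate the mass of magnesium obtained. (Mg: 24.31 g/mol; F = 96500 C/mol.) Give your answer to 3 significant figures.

2.15 g

Q = 5.82 × 3516 = 20460 C
n(e⁻) = 20460 / 96500 = 0.2120 mol
Mg²⁺ + 2e⁻ → Mg, so theoretical m(Mg) = 0.1060 × 24.31 = 2.577 g
Actual mass = 83.4% × 2.577 = 2.15 g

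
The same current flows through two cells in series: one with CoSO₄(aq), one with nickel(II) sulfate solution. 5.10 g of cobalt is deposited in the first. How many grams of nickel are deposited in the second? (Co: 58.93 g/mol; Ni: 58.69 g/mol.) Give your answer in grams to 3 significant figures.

n(Co) = 5.10 / 58.93 = 0.08654 mol
Co²⁺ + 2e⁻ → Co, so n(e⁻) = 2 × 0.08654 = 0.1731 mol
In series, the same 0.1731 mol of electrons flows through the second cell.
Ni²⁺ + 2e⁻ → Ni, so n(Ni) = 0.1731 / 2 = 0.08655 mol
m(Ni) = 0.08655 × 58.69 = 5.08 g

5.08 g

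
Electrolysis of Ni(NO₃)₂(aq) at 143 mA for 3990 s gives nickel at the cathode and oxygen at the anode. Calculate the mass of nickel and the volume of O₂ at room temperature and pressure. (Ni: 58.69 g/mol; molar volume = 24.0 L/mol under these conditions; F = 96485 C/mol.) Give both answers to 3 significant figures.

0.174 g Ni; 0.0355 L O₂

Q = 0.143 × 3990 = 570.6 C; n(e⁻) = 570.6 / 96485 = 0.005914 mol
Cathode: Ni²⁺ + 2e⁻ → Ni → n(Ni) = 0.005914/2 = 0.002957 mol → 0.174 g
Anode: 2H₂O → O₂ + 4H⁺ + 4e⁻ → n(O₂) = 0.005914/4 = 0.001479 mol → 0.0355 L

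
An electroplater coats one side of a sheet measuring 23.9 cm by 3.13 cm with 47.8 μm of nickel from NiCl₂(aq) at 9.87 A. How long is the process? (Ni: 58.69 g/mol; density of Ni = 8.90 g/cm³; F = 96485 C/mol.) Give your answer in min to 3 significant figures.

17.7 min

Plated area = 23.9 × 3.13 = 74.81 cm²
Volume = 74.81 × 47.8×10⁻⁴ cm = 0.3576 cm³
m(Ni) = 0.3576 × 8.90 = 3.183 g
n(Ni) = 3.183 / 58.69 = 0.05423 mol; n(e⁻) = 2 × 0.05423 = 0.1085 mol
Q = 0.1085 × 96485 = 10470 C
t = 10470 / 9.87 = 1061 s = 17.7 min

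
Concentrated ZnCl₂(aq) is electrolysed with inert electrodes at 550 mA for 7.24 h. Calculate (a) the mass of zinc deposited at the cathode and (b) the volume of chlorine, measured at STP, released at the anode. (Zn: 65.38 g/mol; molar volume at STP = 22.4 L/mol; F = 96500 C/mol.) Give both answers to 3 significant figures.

Q = 0.550 × 26064 = 14340 C; n(e⁻) = 14340 / 96500 = 0.1486 mol
Cathode: Zn²⁺ + 2e⁻ → Zn → n(Zn) = 0.1486/2 = 0.07430 mol → 4.86 g
Anode: 2Cl⁻ → Cl₂ + 2e⁻ → n(Cl₂) = 0.1486/2 = 0.07430 mol → 1.66 L

4.86 g Zn; 1.66 L Cl₂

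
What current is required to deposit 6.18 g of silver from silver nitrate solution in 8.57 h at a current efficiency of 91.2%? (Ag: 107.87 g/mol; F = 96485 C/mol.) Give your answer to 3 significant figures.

0.196 A

n(Ag) = 6.18 / 107.87 = 0.05729 mol
Ag⁺ + e⁻ → Ag, so n(e⁻) = 0.05729 mol
Q = 0.05729 × 96485 / 0.912 = 6061 C
I = Q / t = 6061 / 30852 s = 0.196 A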